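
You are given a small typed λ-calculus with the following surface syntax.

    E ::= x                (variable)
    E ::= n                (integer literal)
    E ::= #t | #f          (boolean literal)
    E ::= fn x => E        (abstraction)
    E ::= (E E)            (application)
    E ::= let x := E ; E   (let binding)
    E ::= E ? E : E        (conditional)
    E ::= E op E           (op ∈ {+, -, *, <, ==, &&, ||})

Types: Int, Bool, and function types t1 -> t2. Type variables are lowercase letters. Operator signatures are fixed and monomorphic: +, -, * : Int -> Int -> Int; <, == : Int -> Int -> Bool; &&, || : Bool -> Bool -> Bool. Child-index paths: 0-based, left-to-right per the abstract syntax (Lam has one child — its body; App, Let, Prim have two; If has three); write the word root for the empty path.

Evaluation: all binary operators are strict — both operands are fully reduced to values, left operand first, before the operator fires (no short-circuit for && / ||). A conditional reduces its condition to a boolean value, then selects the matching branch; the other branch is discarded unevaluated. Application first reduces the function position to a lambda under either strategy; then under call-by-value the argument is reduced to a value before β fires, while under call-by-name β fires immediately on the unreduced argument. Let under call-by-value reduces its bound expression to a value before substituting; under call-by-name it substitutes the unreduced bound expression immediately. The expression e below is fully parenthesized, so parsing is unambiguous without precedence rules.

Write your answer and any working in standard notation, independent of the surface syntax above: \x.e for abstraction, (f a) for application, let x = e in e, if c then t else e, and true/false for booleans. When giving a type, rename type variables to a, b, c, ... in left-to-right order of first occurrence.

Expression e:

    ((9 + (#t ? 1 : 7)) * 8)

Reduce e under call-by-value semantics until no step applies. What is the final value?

Answer: 80

Derivation:
step 0: ((9 + (if true then 1 else 7)) * 8)
step 1: [if@0.1] ((9 + 1) * 8)
step 2: [delta@0] (10 * 8)
step 3: [delta@root] 80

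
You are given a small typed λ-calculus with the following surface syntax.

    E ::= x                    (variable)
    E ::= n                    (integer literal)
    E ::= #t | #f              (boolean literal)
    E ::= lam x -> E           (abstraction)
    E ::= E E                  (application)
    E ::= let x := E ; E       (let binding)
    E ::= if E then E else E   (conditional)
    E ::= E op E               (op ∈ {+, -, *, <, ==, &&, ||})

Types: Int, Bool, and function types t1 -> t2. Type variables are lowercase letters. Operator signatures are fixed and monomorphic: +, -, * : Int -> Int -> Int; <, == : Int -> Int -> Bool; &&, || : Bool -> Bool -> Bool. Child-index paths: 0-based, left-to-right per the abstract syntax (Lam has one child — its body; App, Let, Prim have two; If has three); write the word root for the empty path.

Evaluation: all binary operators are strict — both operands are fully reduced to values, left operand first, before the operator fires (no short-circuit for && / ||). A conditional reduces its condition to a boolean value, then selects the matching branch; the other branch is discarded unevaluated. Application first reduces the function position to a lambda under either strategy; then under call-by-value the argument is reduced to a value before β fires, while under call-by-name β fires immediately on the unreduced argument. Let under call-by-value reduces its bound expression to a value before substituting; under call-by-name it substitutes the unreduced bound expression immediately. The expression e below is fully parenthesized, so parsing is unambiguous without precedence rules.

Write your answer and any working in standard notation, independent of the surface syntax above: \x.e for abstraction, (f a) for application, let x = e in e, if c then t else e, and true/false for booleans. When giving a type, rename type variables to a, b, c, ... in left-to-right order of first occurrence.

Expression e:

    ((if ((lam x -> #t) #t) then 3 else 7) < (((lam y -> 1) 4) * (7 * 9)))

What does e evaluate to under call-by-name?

Derivation:
step 0: ((if ((\x.true) true) then 3 else 7) < (((\y.1) 4) * (7 * 9)))
step 1: [beta@0.0] ((if true then 3 else 7) < (((\y.1) 4) * (7 * 9)))
step 2: [if@0] (3 < (((\y.1) 4) * (7 * 9)))
step 3: [beta@1.0] (3 < (1 * (7 * 9)))
step 4: [delta@1.1] (3 < (1 * 63))
step 5: [delta@1] (3 < 63)
step 6: [delta@root] true

Answer: true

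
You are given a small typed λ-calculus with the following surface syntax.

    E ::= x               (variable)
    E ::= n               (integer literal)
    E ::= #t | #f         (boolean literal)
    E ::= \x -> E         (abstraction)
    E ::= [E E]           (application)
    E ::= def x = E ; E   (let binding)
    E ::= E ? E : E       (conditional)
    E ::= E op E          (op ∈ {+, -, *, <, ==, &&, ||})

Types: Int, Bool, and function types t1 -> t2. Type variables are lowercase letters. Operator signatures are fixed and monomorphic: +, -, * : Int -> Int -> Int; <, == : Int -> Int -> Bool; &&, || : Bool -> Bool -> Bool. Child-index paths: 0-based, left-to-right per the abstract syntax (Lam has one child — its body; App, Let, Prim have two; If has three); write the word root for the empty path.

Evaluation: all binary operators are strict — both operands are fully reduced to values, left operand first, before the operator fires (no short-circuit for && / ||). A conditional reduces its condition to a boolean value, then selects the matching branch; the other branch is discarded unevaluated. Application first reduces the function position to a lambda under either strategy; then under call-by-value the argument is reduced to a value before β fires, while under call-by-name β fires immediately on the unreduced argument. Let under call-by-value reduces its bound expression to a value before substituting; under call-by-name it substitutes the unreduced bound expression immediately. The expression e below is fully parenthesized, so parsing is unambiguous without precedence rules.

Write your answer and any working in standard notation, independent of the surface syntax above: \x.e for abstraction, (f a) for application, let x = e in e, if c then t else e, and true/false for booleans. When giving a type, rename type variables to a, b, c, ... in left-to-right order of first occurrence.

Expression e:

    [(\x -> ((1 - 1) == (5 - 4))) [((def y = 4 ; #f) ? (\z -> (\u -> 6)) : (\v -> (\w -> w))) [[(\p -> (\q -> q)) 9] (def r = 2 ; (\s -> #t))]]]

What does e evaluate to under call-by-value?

Answer: false

Derivation:
step 0: ((\x.((1 - 1) == (5 - 4))) ((if (let y = 4 in false) then (\z.(\u.6)) else (\v.(\w.w))) (((\p.(\q.q)) 9) (let r = 2 in (\s.true)))))
step 1: [let@1.0.0] ((\x.((1 - 1) == (5 - 4))) ((if false then (\z.(\u.6)) else (\v.(\w.w))) (((\p.(\q.q)) 9) (let r = 2 in (\s.true)))))
step 2: [if@1.0] ((\x.((1 - 1) == (5 - 4))) ((\v.(\w.w)) (((\p.(\q.q)) 9) (let r = 2 in (\s.true)))))
step 3: [beta@1.1.0] ((\x.((1 - 1) == (5 - 4))) ((\v.(\w.w)) ((\q.q) (let r = 2 in (\s.true)))))
step 4: [let@1.1.1] ((\x.((1 - 1) == (5 - 4))) ((\v.(\w.w)) ((\q.q) (\s.true))))
step 5: [beta@1.1] ((\x.((1 - 1) == (5 - 4))) ((\v.(\w.w)) (\s.true)))
step 6: [beta@1] ((\x.((1 - 1) == (5 - 4))) (\w.w))
step 7: [beta@root] ((1 - 1) == (5 - 4))
step 8: [delta@0] (0 == (5 - 4))
step 9: [delta@1] (0 == 1)
step 10: [delta@root] false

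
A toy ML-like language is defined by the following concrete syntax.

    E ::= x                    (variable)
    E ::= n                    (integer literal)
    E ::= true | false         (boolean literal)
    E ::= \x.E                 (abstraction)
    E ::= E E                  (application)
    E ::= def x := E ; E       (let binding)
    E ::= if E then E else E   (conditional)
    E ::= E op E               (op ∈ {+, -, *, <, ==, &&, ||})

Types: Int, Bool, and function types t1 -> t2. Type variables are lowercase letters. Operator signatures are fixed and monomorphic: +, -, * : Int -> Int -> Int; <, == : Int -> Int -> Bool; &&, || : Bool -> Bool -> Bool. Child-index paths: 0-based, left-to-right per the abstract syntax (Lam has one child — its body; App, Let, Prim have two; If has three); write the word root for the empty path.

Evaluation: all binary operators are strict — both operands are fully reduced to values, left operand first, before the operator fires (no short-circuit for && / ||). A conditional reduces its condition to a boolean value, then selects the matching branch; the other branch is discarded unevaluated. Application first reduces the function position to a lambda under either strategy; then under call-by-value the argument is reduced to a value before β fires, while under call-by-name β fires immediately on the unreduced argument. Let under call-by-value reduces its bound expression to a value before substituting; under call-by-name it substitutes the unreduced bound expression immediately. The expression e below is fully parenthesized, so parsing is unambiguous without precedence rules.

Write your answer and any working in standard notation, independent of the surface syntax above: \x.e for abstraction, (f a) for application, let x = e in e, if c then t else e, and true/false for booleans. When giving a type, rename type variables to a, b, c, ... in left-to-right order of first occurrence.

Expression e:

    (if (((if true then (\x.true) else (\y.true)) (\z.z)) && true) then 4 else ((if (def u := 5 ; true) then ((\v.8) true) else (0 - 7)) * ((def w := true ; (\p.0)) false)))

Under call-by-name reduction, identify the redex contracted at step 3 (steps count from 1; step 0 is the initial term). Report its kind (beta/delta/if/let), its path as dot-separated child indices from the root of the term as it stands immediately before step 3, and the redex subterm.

Answer: delta at 0 : (true && true)

Working:
step 0: (if (((if true then (\x.true) else (\y.true)) (\z.z)) && true) then 4 else ((if (let u = 5 in true) then ((\v.8) true) else (0 - 7)) * ((let w = true in (\p.0)) false)))
step 1: [if@0.0.0] (if (((\x.true) (\z.z)) && true) then 4 else ((if (let u = 5 in true) then ((\v.8) true) else (0 - 7)) * ((let w = true in (\p.0)) false)))
step 2: [beta@0.0] (if (true && true) then 4 else ((if (let u = 5 in true) then ((\v.8) true) else (0 - 7)) * ((let w = true in (\p.0)) false)))
step 3: [delta@0] (if true then 4 else ((if (let u = 5 in true) then ((\v.8) true) else (0 - 7)) * ((let w = true in (\p.0)) false)))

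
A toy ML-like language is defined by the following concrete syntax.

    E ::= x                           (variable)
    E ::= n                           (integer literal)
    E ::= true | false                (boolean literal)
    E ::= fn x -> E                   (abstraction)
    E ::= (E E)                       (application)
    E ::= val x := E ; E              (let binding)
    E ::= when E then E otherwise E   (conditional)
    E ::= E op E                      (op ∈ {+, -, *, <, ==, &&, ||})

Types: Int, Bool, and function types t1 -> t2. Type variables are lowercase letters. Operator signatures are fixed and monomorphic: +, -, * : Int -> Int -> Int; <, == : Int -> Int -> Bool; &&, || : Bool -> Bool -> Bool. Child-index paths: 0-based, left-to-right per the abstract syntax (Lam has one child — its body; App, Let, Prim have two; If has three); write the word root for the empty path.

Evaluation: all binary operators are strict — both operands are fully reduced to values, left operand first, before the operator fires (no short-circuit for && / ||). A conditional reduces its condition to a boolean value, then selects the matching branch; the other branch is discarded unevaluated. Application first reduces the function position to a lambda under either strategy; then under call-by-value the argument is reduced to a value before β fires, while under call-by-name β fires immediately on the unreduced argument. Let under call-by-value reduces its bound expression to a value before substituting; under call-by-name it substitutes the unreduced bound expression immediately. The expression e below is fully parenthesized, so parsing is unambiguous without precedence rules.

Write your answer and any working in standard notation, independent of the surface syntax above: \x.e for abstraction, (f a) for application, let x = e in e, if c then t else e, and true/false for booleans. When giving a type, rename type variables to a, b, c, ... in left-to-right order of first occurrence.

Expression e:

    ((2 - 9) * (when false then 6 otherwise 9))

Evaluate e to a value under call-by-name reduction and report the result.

Trace:
step 0: ((2 - 9) * (if false then 6 else 9))
step 1: [delta@0] (-7 * (if false then 6 else 9))
step 2: [if@1] (-7 * 9)
step 3: [delta@root] -63

Answer: -63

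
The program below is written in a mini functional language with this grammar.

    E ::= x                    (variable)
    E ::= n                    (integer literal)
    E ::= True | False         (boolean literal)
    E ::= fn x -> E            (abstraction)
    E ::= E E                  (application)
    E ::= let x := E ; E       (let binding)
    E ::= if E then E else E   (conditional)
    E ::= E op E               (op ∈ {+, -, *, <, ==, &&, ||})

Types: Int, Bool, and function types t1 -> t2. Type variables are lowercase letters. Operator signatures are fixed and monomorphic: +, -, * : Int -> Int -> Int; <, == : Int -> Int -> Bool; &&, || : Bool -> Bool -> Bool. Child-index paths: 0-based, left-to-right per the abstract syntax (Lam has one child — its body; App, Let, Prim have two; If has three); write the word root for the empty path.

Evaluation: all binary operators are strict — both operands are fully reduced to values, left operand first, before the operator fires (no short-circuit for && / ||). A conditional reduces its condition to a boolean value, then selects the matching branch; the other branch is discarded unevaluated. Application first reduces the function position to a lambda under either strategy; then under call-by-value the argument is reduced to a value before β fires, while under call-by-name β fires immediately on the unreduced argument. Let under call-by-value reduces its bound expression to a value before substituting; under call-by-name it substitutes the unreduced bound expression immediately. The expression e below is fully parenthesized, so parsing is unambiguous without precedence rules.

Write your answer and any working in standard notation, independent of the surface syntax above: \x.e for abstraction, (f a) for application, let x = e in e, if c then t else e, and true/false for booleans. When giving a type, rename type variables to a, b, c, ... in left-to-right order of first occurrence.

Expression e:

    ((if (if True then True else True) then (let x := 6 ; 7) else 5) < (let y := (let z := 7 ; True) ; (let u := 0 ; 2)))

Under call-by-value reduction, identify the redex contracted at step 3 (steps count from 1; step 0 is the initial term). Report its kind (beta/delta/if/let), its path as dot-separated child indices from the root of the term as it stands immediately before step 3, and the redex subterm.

Answer: let at 0 : (let x = 6 in 7)

Trace:
step 0: ((if (if true then true else true) then (let x = 6 in 7) else 5) < (let y = (let z = 7 in true) in (let u = 0 in 2)))
step 1: [if@0.0] ((if true then (let x = 6 in 7) else 5) < (let y = (let z = 7 in true) in (let u = 0 in 2)))
step 2: [if@0] ((let x = 6 in 7) < (let y = (let z = 7 in true) in (let u = 0 in 2)))
step 3: [let@0] (7 < (let y = (let z = 7 in true) in (let u = 0 in 2)))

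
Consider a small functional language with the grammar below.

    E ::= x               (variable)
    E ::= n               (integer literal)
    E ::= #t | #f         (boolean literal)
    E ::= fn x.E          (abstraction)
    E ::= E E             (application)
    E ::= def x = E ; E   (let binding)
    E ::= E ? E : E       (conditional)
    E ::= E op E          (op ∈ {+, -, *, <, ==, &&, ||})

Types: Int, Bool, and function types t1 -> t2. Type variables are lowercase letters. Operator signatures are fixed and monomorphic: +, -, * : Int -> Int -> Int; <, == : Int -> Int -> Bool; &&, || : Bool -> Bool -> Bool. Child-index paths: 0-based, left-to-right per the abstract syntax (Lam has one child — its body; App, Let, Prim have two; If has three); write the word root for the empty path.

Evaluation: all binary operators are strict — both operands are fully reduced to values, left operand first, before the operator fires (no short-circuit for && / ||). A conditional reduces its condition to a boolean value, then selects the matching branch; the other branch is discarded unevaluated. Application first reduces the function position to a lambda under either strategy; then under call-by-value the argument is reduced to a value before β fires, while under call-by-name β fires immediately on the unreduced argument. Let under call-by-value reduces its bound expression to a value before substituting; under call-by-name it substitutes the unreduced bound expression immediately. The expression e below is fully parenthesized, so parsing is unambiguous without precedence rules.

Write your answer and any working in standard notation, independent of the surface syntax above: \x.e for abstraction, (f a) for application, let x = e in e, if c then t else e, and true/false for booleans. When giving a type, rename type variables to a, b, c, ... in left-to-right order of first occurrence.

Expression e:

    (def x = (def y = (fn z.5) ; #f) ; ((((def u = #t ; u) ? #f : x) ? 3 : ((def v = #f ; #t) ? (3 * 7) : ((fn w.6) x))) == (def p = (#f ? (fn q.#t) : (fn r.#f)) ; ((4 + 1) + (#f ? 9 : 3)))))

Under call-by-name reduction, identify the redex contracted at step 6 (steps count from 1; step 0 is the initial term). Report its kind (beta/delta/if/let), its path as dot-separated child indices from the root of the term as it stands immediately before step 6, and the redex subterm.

Trace:
step 0: (let x = (let y = (\z.5) in false) in ((if (if (let u = true in u) then false else x) then 3 else (if (let v = false in true) then (3 * 7) else ((\w.6) x))) == (let p = (if false then (\q.true) else (\r.false)) in ((4 + 1) + (if false then 9 else 3)))))
step 1: [let@root] ((if (if (let u = true in u) then false else (let y = (\z.5) in false)) then 3 else (if (let v = false in true) then (3 * 7) else ((\w.6) (let y = (\z.5) in false)))) == (let p = (if false then (\q.true) else (\r.false)) in ((4 + 1) + (if false then 9 else 3))))
step 2: [let@0.0.0] ((if (if true then false else (let y = (\z.5) in false)) then 3 else (if (let v = false in true) then (3 * 7) else ((\w.6) (let y = (\z.5) in false)))) == (let p = (if false then (\q.true) else (\r.false)) in ((4 + 1) + (if false then 9 else 3))))
step 3: [if@0.0] ((if false then 3 else (if (let v = false in true) then (3 * 7) else ((\w.6) (let y = (\z.5) in false)))) == (let p = (if false then (\q.true) else (\r.false)) in ((4 + 1) + (if false then 9 else 3))))
step 4: [if@0] ((if (let v = false in true) then (3 * 7) else ((\w.6) (let y = (\z.5) in false))) == (let p = (if false then (\q.true) else (\r.false)) in ((4 + 1) + (if false then 9 else 3))))
step 5: [let@0.0] ((if true then (3 * 7) else ((\w.6) (let y = (\z.5) in false))) == (let p = (if false then (\q.true) else (\r.false)) in ((4 + 1) + (if false then 9 else 3))))
step 6: [if@0] ((3 * 7) == (let p = (if false then (\q.true) else (\r.false)) in ((4 + 1) + (if false then 9 else 3))))

Answer: if at 0 : (if true then (3 * 7) else ((\w.6) (let y = (\z.5) in false)))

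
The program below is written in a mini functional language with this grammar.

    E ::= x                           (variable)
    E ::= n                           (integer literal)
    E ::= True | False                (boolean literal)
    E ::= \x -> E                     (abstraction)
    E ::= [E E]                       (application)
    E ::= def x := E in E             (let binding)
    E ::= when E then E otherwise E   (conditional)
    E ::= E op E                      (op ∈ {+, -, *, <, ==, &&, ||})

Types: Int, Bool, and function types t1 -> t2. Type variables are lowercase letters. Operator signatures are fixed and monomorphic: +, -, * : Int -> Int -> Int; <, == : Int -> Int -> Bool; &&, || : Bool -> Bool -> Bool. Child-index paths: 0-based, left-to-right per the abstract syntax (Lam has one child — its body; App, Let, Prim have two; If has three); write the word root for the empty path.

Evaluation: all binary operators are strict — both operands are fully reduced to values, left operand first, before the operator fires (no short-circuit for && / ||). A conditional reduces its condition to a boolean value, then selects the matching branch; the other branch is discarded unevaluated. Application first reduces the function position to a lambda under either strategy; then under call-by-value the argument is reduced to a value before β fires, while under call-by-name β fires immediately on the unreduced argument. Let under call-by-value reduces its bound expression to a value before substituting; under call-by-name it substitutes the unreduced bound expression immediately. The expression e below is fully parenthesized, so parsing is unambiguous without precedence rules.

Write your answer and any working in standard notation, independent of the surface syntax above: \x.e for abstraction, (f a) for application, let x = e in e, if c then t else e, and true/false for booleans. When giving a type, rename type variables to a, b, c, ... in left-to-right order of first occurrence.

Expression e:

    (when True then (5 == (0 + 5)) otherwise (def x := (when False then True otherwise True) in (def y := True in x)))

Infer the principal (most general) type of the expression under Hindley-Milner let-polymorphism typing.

Derivation:
  unify Bool ~ Bool
  unify Int ~ Int
  unify Int ~ Int
  unify Int ~ Int
  unify Int ~ Int
  unify Bool ~ Bool
  unify Bool ~ Bool
let x : Bool
let y : Bool
x : Bool
  unify Bool ~ Bool

Answer: Bool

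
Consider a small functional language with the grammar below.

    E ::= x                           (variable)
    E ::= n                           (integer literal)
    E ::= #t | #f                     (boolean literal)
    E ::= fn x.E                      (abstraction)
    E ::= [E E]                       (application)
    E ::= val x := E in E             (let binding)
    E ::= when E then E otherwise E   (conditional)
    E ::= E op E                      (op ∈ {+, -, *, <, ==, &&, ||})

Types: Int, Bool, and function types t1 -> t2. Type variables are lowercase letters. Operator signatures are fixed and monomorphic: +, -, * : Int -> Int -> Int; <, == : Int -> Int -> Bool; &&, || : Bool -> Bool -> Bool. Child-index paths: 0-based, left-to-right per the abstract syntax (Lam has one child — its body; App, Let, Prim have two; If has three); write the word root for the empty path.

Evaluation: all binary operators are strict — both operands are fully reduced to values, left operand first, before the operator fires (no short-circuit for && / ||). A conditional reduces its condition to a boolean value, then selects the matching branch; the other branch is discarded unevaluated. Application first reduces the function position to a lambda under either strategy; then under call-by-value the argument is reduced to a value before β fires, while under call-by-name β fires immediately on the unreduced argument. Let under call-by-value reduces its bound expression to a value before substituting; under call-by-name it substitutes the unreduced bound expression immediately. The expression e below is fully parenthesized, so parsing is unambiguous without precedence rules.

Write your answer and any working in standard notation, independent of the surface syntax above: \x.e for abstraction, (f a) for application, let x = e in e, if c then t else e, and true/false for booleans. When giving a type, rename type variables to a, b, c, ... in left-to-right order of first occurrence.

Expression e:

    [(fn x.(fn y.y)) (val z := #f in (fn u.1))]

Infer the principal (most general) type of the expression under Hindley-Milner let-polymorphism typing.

Working:
y : b
\y._ : b -> b
\x._ : a -> b -> b
let z : Bool
\u._ : c -> Int
  unify a -> b -> b ~ (c -> Int) -> d
  unify a ~ c -> Int
  unify b -> b ~ d
_ _ : b -> b

Answer: a -> a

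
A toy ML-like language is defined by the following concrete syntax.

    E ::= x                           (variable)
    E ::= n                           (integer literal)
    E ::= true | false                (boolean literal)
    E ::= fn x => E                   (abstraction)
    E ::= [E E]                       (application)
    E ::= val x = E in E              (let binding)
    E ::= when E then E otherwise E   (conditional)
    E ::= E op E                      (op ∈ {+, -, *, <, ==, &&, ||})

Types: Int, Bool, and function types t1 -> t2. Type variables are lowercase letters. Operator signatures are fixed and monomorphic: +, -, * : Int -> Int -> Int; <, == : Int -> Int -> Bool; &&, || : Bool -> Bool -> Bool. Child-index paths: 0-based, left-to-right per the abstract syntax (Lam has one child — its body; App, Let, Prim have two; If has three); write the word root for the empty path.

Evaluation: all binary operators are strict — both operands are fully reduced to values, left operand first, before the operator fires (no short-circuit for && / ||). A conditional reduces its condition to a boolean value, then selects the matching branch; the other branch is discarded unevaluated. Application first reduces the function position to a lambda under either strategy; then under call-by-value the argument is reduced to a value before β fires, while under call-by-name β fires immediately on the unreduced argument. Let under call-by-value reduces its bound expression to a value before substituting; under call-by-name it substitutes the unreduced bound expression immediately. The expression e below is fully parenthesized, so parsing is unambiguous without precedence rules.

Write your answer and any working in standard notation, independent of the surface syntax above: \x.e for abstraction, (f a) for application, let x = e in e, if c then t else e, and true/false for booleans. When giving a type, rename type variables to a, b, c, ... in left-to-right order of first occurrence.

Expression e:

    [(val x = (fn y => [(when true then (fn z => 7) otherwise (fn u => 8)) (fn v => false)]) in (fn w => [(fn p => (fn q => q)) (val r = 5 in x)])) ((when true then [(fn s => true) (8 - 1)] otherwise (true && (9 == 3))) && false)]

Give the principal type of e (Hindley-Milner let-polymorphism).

Working:
  unify Bool ~ Bool
\z._ : b -> Int
\u._ : c -> Int
  unify b -> Int ~ c -> Int
  unify b ~ c
  unify Int ~ Int
\v._ : d -> Bool
  unify c -> Int ~ (d -> Bool) -> e
  unify c ~ d -> Bool
  unify Int ~ e
_ _ : Int
\y._ : a -> Int
let x : forall. a -> Int
q : h
\q._ : h -> h
\p._ : g -> h -> h
let r : Int
x : i -> Int
  unify g -> h -> h ~ (i -> Int) -> j
  unify g ~ i -> Int
  unify h -> h ~ j
_ _ : h -> h
\w._ : f -> h -> h
  unify Bool ~ Bool
\s._ : k -> Bool
  unify Int ~ Int
  unify Int ~ Int
  unify k -> Bool ~ Int -> l
  unify k ~ Int
  unify Bool ~ l
_ _ : Bool
  unify Bool ~ Bool
  unify Int ~ Int
  unify Int ~ Int
  unify Bool ~ Bool
  unify Bool ~ Bool
  unify Bool ~ Bool
  unify Bool ~ Bool
  unify f -> h -> h ~ Bool -> m
  unify f ~ Bool
  unify h -> h ~ m
_ _ : h -> h

Answer: a -> a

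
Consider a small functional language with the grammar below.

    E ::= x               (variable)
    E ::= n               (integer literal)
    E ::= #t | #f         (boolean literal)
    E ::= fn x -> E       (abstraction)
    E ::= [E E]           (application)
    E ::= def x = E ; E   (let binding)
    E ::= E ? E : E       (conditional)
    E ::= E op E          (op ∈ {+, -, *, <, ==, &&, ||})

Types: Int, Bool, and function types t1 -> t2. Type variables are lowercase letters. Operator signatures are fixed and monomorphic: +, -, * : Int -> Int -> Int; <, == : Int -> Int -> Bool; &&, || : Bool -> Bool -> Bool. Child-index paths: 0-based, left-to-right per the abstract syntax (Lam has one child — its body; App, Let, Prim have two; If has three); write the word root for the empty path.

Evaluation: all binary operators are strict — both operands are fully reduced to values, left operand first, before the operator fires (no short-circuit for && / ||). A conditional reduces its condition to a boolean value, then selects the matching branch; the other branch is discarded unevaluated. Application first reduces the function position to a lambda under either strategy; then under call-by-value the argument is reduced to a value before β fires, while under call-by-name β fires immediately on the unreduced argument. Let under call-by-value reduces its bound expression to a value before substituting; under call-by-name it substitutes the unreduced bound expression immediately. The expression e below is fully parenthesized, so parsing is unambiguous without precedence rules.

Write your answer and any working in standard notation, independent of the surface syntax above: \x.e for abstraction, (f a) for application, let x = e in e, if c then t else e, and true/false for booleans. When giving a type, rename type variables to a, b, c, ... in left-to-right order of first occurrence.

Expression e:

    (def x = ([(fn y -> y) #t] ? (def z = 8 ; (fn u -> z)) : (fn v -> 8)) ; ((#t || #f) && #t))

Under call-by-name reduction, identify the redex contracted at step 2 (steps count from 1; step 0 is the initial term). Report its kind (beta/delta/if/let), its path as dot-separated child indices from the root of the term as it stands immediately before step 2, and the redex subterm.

Working:
step 0: (let x = (if ((\y.y) true) then (let z = 8 in (\u.z)) else (\v.8)) in ((true || false) && true))
step 1: [let@root] ((true || false) && true)
step 2: [delta@0] (true && true)

Answer: delta at 0 : (true || false)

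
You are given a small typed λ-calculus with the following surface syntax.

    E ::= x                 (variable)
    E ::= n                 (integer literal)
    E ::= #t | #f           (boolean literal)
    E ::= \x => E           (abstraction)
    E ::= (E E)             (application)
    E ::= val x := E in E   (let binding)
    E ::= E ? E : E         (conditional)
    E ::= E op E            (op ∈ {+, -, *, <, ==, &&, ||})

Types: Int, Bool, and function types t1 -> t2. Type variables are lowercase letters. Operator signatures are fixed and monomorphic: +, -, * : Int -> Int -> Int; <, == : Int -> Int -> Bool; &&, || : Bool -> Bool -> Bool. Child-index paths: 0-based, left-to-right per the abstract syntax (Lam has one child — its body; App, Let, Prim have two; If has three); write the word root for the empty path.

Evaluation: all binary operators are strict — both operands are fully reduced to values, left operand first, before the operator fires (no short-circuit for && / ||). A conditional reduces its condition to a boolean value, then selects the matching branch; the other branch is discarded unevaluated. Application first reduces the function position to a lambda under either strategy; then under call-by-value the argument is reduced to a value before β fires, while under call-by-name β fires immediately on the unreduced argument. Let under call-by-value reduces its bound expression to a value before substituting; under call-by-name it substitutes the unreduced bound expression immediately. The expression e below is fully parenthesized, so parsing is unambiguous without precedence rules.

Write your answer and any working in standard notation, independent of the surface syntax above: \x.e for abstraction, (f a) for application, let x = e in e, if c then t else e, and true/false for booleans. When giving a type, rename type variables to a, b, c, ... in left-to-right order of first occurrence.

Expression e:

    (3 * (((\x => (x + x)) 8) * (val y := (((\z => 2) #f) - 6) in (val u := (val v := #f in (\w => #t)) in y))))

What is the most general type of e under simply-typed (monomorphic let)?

Trace:
  unify Int ~ Int
x : a
  unify a ~ Int
x : Int
  unify Int ~ Int
\x._ : Int -> Int
  unify Int -> Int ~ Int -> b
  unify Int ~ Int
  unify Int ~ b
_ _ : Int
  unify Int ~ Int
\z._ : c -> Int
  unify c -> Int ~ Bool -> d
  unify c ~ Bool
  unify Int ~ d
_ _ : Int
  unify Int ~ Int
  unify Int ~ Int
let y : Int
let v : Bool
\w._ : e -> Bool
let u : e -> Bool
y : Int
  unify Int ~ Int
  unify Int ~ Int

Answer: Int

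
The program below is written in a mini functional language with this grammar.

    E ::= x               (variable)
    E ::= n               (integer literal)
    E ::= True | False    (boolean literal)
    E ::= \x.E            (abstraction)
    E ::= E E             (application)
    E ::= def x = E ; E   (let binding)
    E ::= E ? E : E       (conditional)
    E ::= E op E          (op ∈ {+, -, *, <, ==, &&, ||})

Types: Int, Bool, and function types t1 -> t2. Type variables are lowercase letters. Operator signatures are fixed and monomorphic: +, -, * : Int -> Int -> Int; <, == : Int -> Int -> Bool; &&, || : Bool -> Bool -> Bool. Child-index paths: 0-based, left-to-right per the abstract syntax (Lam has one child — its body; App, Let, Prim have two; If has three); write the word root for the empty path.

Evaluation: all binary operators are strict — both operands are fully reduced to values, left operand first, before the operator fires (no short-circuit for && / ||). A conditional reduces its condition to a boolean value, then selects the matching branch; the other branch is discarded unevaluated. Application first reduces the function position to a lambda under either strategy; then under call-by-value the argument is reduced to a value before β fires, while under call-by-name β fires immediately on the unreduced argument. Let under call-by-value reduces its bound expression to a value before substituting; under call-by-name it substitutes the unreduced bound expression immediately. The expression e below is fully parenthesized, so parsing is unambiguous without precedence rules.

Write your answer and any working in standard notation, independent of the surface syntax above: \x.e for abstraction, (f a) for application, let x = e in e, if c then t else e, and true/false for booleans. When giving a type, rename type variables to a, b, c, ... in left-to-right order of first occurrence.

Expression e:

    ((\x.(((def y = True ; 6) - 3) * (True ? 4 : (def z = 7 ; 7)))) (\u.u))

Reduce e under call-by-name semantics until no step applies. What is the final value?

Answer: 12

Derivation:
step 0: ((\x.(((let y = true in 6) - 3) * (if true then 4 else (let z = 7 in 7)))) (\u.u))
step 1: [beta@root] (((let y = true in 6) - 3) * (if true then 4 else (let z = 7 in 7)))
step 2: [let@0.0] ((6 - 3) * (if true then 4 else (let z = 7 in 7)))
step 3: [delta@0] (3 * (if true then 4 else (let z = 7 in 7)))
step 4: [if@1] (3 * 4)
step 5: [delta@root] 12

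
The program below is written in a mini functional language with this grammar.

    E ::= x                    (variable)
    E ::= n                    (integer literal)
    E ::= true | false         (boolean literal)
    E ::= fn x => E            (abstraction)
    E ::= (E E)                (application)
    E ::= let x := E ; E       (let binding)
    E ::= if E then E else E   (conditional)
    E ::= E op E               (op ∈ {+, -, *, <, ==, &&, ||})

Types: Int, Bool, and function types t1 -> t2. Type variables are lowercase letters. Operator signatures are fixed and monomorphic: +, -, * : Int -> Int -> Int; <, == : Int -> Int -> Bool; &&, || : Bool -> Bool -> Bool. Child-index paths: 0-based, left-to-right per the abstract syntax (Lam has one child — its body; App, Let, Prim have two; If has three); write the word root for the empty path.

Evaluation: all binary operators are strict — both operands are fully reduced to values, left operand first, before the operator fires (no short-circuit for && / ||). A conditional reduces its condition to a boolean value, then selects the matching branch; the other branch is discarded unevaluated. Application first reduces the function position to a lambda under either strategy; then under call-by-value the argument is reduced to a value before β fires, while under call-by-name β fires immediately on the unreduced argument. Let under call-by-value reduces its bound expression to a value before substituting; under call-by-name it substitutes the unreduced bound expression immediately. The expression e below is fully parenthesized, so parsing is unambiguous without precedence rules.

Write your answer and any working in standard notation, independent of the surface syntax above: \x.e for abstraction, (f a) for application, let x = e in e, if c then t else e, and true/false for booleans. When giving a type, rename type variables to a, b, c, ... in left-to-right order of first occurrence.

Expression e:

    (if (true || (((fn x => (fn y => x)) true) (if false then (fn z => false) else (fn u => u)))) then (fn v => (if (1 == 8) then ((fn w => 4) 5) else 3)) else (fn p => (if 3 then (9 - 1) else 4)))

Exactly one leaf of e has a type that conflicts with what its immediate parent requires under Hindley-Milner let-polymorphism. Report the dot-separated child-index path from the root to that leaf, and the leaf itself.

Derivation:
  unify Bool ~ Bool
x : a
\y._ : b -> a
\x._ : a -> b -> a
  unify a -> b -> a ~ Bool -> c
  unify a ~ Bool
  unify b -> Bool ~ c
_ _ : b -> Bool
  unify Bool ~ Bool
\z._ : d -> Bool
u : e
\u._ : e -> e
  unify d -> Bool ~ e -> e
  unify d ~ e
  unify Bool ~ e
  unify b -> Bool ~ (Bool -> Bool) -> f
  unify b ~ Bool -> Bool
  unify Bool ~ f
_ _ : Bool
  unify Bool ~ Bool
  unify Bool ~ Bool
  unify Int ~ Int
  unify Int ~ Int
  unify Bool ~ Bool
\w._ : h -> Int
  unify h -> Int ~ Int -> i
  unify h ~ Int
  unify Int ~ i
_ _ : Int
  unify Int ~ Int
\v._ : g -> Int
  unify Int ~ Bool
  FAIL: mismatch Int ~ Bool

Answer: 2.0.0 : 3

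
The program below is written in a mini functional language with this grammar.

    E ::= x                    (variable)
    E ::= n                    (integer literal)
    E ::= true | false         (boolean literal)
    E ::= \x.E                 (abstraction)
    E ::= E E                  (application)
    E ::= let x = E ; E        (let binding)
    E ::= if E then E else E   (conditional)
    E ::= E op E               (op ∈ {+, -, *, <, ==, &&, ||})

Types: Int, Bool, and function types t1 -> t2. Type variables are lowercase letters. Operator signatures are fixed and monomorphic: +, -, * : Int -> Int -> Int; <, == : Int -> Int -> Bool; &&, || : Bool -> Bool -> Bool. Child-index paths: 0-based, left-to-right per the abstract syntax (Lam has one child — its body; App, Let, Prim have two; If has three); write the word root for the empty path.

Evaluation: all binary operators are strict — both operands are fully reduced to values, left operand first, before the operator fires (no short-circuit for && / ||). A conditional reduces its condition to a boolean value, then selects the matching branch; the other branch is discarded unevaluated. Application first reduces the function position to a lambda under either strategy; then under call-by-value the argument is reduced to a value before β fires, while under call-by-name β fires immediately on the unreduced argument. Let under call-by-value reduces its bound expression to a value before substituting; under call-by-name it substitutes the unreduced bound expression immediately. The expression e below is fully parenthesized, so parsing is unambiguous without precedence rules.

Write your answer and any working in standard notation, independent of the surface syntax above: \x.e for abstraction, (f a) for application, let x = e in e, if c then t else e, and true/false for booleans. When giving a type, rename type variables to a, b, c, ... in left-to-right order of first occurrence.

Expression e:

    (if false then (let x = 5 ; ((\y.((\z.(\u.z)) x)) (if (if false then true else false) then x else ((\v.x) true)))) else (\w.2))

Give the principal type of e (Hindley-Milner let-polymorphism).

Working:
  unify Bool ~ Bool
let x : Int
z : b
\u._ : c -> b
\z._ : b -> c -> b
x : Int
  unify b -> c -> b ~ Int -> d
  unify b ~ Int
  unify c -> Int ~ d
_ _ : c -> Int
\y._ : a -> c -> Int
  unify Bool ~ Bool
  unify Bool ~ Bool
  unify Bool ~ Bool
x : Int
x : Int
\v._ : e -> Int
  unify e -> Int ~ Bool -> f
  unify e ~ Bool
  unify Int ~ f
_ _ : Int
  unify Int ~ Int
  unify a -> c -> Int ~ Int -> g
  unify a ~ Int
  unify c -> Int ~ g
_ _ : c -> Int
\w._ : h -> Int
  unify c -> Int ~ h -> Int
  unify c ~ h
  unify Int ~ Int

Answer: a -> Int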